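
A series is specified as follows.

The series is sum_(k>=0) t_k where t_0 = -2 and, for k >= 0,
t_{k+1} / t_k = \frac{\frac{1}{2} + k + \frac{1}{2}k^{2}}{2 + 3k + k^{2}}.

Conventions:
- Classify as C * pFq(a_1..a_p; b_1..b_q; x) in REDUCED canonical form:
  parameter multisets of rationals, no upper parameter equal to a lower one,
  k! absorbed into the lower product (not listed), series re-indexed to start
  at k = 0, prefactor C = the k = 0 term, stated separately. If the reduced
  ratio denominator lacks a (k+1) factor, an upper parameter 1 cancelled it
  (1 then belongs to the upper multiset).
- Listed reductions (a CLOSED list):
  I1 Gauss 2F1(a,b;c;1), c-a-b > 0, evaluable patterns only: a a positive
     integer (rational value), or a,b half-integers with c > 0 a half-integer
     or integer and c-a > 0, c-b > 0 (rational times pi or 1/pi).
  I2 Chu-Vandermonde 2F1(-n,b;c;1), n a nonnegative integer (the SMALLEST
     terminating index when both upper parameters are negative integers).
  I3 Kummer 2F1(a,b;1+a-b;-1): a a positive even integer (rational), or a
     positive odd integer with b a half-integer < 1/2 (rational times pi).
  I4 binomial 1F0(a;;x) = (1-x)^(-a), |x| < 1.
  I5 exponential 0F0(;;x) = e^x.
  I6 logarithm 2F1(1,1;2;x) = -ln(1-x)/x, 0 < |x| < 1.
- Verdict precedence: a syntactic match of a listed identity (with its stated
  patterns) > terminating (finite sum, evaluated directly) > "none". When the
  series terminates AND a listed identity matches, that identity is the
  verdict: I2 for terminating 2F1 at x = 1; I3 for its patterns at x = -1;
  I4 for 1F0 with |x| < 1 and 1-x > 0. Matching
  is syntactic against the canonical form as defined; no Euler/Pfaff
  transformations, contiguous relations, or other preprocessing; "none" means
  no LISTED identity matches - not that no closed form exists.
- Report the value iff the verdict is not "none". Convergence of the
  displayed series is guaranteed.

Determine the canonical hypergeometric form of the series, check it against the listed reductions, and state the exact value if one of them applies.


Reduced: x = \frac{1}{2}, 2F1, upper = {1, 1}, lower = {2}, C = -2. Verdict (x = \frac{1}{2}): the I6 logarithm reduction applies (the logarithm: parameters (1,1;2), x = \frac{1}{2}). Hence: 4 \cdot \ln\left(\frac{1}{2}\right).

The tell: x = \frac{1}{2} and the expanded ratio factors over Q; C = -2, roots give parameters.
Ratio: r(k) = \frac{1}{2} * (k+1) (k+1) / [(k+2) (k+1)] ; factor over Q: parameters, x = \frac{1}{2}, and C = -2.


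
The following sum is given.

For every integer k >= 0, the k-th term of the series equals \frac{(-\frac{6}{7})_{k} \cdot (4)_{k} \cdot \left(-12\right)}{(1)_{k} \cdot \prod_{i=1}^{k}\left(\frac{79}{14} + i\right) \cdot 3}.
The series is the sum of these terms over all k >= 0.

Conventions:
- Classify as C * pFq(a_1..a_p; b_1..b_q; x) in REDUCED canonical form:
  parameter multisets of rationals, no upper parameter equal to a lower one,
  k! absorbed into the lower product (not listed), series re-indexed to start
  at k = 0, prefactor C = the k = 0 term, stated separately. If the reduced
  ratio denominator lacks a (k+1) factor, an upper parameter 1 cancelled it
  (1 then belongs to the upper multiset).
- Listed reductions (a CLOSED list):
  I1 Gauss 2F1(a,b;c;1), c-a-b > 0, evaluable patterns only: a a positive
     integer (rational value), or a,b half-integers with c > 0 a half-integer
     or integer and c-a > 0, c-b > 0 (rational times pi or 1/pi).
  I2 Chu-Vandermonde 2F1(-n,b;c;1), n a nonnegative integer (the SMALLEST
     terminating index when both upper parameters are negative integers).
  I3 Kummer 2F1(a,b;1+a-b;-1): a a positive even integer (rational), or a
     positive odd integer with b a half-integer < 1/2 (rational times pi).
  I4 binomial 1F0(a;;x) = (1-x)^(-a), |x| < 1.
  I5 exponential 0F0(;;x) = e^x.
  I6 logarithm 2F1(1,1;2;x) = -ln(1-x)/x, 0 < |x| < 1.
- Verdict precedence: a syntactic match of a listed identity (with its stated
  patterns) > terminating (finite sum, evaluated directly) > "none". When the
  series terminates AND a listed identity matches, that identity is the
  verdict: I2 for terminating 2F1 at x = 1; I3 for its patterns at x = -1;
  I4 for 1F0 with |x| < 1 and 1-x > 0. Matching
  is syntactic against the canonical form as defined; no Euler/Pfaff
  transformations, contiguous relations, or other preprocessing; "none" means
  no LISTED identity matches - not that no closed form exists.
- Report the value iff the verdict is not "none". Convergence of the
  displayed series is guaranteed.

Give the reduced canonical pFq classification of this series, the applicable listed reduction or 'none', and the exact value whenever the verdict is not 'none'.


At argument 1: a 2F1 with upper {-\frac{6}{7}, 4}, lower {\frac{93}{14}}, scaled by C = -4. Verdict: the Gauss summation I1 applies (x = 1: the Gamma ratio telescopes since c-a-b = 7/2 > 0 and a = 4 in Z>0). Sum: -\frac{993820}{554631}.

Structural cue: x = 1 and the lower running product (prefactor -4) is a rising factorial.
Step ratio: r(k) = 1 * (k-\frac{6}{7}) (k+4) / [(k+\frac{93}{14}) (k+1)] - poly over poly, x = 1 from leading terms; C = -4 at k = 0.


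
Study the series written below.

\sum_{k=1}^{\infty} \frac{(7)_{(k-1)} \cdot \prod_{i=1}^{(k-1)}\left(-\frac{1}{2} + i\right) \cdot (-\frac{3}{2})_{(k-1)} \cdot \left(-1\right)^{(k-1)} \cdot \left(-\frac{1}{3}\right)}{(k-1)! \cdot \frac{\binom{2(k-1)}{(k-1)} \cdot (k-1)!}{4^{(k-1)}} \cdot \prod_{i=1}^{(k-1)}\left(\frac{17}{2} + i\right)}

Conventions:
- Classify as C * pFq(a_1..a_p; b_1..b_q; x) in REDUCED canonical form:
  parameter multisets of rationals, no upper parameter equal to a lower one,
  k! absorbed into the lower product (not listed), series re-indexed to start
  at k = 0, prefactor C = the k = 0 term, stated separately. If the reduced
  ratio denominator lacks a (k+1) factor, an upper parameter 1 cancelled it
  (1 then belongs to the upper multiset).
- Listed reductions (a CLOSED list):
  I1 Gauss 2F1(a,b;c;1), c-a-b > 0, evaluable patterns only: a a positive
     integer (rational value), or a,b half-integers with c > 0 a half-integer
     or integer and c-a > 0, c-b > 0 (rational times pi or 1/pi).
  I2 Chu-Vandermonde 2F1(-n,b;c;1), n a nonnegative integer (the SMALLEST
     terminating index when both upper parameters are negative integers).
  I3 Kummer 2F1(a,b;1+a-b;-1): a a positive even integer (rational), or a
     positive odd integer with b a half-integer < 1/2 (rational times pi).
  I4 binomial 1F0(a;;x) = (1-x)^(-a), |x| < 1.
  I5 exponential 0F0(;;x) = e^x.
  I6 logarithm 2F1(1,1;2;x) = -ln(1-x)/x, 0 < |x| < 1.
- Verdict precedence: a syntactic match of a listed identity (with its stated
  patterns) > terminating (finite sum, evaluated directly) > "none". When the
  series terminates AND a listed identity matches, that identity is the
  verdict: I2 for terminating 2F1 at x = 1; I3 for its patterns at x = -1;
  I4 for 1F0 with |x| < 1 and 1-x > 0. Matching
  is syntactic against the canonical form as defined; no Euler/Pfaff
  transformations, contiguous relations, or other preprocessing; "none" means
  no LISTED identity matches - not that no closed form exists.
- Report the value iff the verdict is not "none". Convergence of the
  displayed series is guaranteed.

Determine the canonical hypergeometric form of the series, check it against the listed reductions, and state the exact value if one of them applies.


x = -1 here; the reduced form reads 2F1, upper {-\frac{3}{2}, 7}, lower {\frac{19}{2}}, C = -\frac{1}{3}. Verdict at x = -1: Kummer's theorem (I3) matches (x = -1; c = \frac{19}{2} equals 1+a-b for upper {-\frac{3}{2}, 7}: listed pattern). Its exact value is \left(-\frac{255255}{1048576}\right) \cdot \pi.

Key observation: x = -1 and the lower running product (C = -1/3) is a rising factorial.
Consecutive-term ratio: r(k) = -1 * (k-\frac{3}{2}) (k+7) / [(k+\frac{19}{2}) (k+1)] - rational in k. x = -1; t_0 = -\frac{1}{3}; negate the roots.


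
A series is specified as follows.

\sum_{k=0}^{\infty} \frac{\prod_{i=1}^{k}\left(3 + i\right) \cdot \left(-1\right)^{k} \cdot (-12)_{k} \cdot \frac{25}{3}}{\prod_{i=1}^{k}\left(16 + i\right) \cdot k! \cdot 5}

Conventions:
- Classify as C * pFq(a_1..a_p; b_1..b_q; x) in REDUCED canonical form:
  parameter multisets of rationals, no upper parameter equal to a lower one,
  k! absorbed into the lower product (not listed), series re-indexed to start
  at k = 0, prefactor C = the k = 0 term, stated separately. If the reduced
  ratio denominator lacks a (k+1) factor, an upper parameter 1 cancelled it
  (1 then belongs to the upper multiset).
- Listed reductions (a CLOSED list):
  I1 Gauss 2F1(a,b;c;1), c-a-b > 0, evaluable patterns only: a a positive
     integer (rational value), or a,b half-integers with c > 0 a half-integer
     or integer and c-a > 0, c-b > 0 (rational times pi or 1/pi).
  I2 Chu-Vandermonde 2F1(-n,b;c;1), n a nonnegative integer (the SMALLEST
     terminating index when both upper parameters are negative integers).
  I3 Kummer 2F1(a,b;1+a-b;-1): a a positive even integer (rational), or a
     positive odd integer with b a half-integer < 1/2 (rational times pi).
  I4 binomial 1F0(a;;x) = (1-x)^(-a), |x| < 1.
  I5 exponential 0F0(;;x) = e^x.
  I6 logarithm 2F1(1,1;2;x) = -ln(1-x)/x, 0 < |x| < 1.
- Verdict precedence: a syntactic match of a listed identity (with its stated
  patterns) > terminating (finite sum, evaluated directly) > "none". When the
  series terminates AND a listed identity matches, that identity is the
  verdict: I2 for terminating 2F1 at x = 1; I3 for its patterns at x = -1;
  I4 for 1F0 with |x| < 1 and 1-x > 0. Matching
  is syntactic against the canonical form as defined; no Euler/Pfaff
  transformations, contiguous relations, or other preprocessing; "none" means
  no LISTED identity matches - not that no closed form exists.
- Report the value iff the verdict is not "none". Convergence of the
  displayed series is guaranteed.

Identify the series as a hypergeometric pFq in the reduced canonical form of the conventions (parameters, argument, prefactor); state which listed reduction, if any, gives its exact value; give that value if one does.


Canonical form: C = \frac{5}{3} times 2F1 with upper {-12, 4}, lower {17}, x = -1. Verdict at x = -1: Kummer's theorem (I3) matches (x = -1; c = 17 equals 1+a-b for upper {-12, 4}: listed pattern). Hence: \frac{100}{3}.

The tell: t_0 = \frac{5}{3} here, and the constant factors (C = 5/3, x = -1) combine into one prefactor.
Term ratio: r(k) = -1 * (k-12) (k+4) / [(k+17) (k+1)] - rational in k. x = -1; t_0 = \frac{5}{3}; negate the roots.


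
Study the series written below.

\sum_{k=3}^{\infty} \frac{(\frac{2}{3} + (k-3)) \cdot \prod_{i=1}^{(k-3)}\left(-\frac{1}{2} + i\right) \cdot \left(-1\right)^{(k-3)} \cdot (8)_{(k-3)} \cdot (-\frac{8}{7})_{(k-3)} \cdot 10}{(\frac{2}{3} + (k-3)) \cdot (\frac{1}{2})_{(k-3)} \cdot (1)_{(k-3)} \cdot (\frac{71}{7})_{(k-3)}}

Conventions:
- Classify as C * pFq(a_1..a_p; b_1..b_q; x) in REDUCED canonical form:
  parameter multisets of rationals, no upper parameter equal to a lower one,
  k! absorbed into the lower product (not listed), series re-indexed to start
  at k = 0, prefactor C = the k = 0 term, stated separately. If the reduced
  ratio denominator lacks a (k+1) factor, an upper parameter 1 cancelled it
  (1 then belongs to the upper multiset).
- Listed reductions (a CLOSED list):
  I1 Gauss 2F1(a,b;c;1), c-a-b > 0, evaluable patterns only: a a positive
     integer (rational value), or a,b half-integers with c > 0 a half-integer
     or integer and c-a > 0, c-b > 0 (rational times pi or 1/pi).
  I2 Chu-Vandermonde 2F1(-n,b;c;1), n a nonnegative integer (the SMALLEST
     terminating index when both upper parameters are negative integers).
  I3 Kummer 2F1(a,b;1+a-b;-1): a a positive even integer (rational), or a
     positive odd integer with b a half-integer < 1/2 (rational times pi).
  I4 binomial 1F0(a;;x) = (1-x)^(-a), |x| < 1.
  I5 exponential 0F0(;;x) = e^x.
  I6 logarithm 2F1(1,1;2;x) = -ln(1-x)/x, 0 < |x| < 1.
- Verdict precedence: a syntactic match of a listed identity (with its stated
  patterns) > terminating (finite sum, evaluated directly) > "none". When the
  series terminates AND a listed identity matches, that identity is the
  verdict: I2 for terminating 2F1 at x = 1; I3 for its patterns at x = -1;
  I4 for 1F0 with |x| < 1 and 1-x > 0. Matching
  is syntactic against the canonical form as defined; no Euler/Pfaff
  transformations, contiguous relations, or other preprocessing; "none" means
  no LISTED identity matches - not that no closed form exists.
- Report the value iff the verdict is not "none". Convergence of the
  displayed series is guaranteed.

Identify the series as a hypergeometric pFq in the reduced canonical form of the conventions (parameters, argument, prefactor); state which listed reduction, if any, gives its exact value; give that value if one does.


The series (x = -1) is 2F1: upper {-\frac{8}{7}, 8}, lower {\frac{71}{7}}, prefactor 10. Verdict at x = -1: Kummer's theorem (I3) matches (x = -1; c = \frac{71}{7} equals 1+a-b for upper {-\frac{8}{7}, 8}: listed pattern). Its exact value is \frac{326800}{16807}.

The tell: from the first term 10: the parameter 1/2 appears in both the upper and lower lists and cancels (alongside the other common factor).
Step ratio: r(k) = -1 * (k-\frac{8}{7}) (k+8) / [(k+\frac{71}{7}) (k+1)] - rational in k, leading ratio -1; with t_0 = 10, classification follows.


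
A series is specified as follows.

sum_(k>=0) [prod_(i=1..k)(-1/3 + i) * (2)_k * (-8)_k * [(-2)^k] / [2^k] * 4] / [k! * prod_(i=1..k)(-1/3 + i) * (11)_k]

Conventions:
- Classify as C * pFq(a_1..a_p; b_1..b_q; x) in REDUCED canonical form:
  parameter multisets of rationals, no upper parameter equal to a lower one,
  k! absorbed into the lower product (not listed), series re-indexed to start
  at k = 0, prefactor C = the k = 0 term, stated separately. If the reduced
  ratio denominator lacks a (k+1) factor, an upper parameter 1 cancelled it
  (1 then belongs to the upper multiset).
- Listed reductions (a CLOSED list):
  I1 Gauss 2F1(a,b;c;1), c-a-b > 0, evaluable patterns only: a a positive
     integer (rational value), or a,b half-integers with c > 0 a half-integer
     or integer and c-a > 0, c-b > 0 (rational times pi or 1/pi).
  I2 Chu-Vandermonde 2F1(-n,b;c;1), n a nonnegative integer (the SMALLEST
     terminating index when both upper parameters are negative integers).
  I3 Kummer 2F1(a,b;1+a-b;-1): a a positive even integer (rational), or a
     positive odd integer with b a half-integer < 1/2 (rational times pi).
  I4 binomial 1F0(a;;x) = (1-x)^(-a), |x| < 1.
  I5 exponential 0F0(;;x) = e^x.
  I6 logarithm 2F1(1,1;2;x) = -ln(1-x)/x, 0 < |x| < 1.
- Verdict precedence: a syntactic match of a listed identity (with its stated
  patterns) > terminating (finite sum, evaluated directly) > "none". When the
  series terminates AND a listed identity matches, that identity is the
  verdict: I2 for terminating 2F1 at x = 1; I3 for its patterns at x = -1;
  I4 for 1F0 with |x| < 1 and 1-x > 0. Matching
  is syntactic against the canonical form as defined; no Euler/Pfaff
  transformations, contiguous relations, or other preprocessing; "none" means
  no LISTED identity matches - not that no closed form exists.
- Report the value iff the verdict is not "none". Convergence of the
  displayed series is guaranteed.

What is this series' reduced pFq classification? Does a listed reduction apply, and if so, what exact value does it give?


Structural cue: x = (-1) and the running product (C = 4, x = -1) telescopes to a rising factorial.
Term ratio: r(k) = (-1) * (k-8) (k+2) / [(k+11) (k+1)] - poly over poly, x = (-1) from leading terms; C = 4 at k = 0.

This is 4 * 2F1(-8, 2; 11; -1) in reduced canonical form. Verdict: the Kummer evaluation I3 applies (x = -1; c = 11 equals 1+a-b for upper {-8, 2}: listed pattern). Exact value: 20.


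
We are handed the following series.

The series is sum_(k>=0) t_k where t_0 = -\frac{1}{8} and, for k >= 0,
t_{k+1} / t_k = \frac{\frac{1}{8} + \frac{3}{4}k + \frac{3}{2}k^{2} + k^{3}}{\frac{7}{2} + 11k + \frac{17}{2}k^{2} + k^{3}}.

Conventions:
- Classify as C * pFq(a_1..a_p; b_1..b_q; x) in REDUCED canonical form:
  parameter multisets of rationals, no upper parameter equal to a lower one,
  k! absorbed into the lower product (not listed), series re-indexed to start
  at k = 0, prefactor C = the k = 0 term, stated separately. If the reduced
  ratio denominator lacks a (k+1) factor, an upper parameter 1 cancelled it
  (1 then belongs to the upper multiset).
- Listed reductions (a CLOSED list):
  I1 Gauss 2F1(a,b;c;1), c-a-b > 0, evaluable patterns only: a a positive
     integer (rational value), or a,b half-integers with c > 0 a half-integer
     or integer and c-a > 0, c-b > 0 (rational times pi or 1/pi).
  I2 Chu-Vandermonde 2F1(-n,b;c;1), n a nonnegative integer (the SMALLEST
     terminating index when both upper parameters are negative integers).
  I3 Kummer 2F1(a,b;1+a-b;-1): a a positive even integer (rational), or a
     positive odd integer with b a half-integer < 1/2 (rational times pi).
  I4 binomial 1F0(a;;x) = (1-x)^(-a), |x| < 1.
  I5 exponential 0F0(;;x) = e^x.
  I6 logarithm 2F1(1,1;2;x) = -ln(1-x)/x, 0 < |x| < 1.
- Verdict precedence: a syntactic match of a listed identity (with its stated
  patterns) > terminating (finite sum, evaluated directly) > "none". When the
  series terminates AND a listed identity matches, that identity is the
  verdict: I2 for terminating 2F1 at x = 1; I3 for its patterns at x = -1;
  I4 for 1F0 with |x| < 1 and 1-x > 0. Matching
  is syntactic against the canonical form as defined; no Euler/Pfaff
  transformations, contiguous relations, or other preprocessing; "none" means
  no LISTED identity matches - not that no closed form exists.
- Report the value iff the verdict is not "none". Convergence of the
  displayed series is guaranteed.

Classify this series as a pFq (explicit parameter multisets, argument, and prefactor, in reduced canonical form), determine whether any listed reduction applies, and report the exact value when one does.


Reduced: x = 1, 2F1, upper = {\frac{1}{2}, \frac{1}{2}}, lower = {7}, C = -\frac{1}{8}. Verdict: Gauss's theorem I1 (half-integer case) fires (x = 1; upper {\frac{1}{2}, \frac{1}{2}} half-integers, c = 7 in the evaluable pattern). Its exact value is \left(-\frac{65536}{160083}\right) / \pi.

First insight: with t_0 = -\frac{1}{8}, the ratio is unreduced: k + 1/2 divides both sides (C = -1/8, x = 1).
Adjacent-term ratio: r(k) = 1 * (k+\frac{1}{2}) (k+\frac{1}{2}) / [(k+7) (k+1)] - rational in k, leading ratio 1; with t_0 = -\frac{1}{8}, classification follows.


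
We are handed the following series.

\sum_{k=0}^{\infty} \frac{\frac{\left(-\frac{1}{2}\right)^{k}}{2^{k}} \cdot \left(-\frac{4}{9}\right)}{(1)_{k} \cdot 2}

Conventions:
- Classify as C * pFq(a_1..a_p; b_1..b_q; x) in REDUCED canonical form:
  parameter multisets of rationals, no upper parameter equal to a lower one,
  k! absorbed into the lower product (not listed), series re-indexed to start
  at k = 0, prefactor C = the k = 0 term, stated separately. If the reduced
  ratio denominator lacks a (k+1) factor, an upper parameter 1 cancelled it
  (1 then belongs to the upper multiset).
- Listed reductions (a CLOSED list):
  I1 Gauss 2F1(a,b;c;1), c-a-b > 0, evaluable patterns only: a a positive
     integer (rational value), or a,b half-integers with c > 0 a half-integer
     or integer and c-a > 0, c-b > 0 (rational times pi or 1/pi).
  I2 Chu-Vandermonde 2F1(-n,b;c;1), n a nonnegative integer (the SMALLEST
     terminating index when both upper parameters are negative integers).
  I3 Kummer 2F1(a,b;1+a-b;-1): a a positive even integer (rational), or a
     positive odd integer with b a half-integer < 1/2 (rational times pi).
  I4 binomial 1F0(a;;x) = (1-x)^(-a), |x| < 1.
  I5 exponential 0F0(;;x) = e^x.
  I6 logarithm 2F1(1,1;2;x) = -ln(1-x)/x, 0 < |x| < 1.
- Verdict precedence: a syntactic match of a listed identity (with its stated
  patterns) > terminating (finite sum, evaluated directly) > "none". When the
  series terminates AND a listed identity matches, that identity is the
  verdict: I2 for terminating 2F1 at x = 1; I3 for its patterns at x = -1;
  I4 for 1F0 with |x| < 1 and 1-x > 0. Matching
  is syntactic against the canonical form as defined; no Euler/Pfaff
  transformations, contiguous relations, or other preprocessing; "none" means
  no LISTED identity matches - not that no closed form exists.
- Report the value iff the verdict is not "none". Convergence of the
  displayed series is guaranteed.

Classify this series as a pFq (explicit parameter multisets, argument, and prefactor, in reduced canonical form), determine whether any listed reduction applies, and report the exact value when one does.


At argument -\frac{1}{4}: a 0F0 with upper {-}, lower {-}, scaled by C = -\frac{2}{9}. Verdict (x = -\frac{1}{4}): the exponential series (I5) applies (the 0F0 exponential series at x = -\frac{1}{4}). Value: \left(-\frac{2}{9}\right) \cdot e^{-\frac{1}{4}}.

Key observation: t_0 = -\frac{2}{9} here, and the two k-th powers (prefactor -2/9) combine into one argument.
Consecutive-term ratio: r(k) = -\frac{1}{4} * 1 / [(k+1)] - poly over poly, x = -\frac{1}{4} from leading terms; C = -\frac{2}{9} at k = 0.


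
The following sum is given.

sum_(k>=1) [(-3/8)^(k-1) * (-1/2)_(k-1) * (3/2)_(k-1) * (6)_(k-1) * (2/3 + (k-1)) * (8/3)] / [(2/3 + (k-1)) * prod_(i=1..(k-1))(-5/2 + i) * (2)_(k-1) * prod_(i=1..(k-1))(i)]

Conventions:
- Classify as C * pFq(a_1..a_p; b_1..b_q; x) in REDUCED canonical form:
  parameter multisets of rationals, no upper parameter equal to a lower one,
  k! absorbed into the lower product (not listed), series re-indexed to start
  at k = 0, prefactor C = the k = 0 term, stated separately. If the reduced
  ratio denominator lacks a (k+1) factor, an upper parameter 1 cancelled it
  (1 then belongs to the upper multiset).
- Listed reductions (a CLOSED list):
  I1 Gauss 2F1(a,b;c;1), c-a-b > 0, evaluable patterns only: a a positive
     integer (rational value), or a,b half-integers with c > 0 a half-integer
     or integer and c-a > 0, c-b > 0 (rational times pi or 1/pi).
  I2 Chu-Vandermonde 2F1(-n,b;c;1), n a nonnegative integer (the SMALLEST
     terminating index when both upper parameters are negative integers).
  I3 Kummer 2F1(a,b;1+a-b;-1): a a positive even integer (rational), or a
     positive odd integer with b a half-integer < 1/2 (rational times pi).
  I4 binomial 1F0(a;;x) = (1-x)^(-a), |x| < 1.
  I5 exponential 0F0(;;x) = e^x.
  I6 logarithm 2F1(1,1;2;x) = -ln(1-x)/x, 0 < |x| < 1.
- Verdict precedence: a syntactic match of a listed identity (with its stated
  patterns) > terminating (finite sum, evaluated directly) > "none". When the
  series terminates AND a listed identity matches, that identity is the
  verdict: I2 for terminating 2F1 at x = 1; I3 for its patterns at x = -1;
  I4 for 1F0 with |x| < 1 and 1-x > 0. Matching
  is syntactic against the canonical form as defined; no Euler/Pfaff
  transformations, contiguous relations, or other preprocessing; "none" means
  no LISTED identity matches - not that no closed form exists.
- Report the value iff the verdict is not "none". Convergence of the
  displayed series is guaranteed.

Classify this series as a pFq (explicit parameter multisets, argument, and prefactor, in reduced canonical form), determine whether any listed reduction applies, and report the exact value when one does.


Prefactor 8/3, argument -3/8: 3F2 with upper {-1/2, 3/2, 6} over lower {-3/2, 2}. Verdict: none - at argument -3/8 the multisets {-1/2, 3/2, 6} ; {-3/2, 2} match no listed identity.

Key step: x = (-3/8) and the product of the first k integers (prefactor 8/3) is k!.
Adjacent-term ratio: r(k) = (-3/8) * (k-1/2) (k+3/2) (k+6) / [(k-3/2) (k+2) (k+1)] - rational; roots negated = parameters, x = (-3/8), C = 8/3.


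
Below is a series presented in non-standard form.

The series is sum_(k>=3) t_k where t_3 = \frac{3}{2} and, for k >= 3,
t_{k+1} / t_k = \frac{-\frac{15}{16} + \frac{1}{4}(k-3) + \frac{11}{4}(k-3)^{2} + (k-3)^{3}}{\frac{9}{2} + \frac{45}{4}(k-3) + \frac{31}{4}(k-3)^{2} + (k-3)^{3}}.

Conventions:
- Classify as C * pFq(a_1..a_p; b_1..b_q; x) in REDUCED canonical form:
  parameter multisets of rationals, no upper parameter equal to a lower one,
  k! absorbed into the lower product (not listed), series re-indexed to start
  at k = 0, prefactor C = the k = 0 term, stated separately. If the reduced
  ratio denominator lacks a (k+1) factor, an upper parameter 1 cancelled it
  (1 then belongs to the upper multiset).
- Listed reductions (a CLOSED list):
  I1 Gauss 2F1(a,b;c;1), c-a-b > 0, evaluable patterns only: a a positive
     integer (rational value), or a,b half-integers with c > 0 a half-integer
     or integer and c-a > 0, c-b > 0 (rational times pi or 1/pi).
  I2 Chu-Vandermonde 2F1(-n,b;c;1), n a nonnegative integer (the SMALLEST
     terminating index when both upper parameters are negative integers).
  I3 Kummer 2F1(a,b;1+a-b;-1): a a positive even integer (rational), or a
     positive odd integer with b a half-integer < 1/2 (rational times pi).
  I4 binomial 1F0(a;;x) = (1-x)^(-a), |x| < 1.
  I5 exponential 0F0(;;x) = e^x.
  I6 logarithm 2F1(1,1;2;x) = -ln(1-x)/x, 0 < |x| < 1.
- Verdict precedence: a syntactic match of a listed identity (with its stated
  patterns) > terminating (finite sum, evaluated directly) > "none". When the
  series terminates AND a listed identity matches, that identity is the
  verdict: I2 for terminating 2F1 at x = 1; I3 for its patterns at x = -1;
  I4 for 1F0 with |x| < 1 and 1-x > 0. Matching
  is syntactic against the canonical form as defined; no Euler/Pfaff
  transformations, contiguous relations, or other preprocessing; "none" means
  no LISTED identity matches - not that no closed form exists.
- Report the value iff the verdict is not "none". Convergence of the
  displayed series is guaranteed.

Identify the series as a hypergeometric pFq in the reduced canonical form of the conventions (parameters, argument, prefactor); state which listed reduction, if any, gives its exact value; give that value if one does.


Structural cue: with t_0 = \frac{3}{2}, factor the ratio over Q (C = 3/2): negated roots = parameters.
Term ratio: r(k) = 1 * (k-\frac{1}{2}) (k+\frac{5}{2}) / [(k+6) (k+1)] - rational in k. x = 1; t_0 = \frac{3}{2}; negate the roots.

Classification (C = \frac{3}{2}): 2F1 with upper {-\frac{1}{2}, \frac{5}{2}}, lower {6}, argument x = 1. Verdict: this is Gauss's theorem I1 (half-integer case) (x = 1; upper {-\frac{1}{2}, \frac{5}{2}} half-integers, c = 6 in the evaluable pattern). Sum: \frac{4096}{1155} / \pi.


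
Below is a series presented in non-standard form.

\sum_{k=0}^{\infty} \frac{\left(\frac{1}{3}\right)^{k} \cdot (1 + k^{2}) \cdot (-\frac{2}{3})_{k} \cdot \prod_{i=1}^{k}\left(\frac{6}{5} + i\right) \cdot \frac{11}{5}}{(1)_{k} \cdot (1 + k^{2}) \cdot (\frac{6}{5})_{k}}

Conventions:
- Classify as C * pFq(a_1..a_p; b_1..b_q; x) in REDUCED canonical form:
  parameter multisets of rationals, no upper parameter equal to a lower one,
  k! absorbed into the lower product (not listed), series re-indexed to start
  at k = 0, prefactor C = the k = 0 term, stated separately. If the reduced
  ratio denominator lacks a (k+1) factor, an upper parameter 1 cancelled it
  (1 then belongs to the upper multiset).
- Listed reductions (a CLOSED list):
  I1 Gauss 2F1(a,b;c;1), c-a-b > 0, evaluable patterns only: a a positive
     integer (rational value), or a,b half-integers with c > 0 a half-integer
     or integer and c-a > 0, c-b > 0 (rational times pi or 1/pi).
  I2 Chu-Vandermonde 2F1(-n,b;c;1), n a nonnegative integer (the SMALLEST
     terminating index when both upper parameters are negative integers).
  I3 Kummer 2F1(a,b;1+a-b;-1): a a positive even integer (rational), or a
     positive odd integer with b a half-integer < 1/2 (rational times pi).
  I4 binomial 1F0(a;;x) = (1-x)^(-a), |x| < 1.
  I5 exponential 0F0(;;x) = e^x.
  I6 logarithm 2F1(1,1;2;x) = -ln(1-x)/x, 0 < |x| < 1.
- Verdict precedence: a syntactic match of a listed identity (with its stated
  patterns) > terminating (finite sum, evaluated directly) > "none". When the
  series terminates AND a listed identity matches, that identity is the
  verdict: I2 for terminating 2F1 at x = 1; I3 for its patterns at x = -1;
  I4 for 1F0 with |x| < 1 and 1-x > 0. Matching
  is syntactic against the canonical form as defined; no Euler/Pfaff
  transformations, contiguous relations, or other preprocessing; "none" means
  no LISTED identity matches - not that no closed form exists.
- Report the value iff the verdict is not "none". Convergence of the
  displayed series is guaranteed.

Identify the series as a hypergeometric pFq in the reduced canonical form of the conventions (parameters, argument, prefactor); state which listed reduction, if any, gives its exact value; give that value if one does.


Canonical form: C = \frac{11}{5} times 2F1 with upper {-\frac{2}{3}, \frac{11}{5}}, lower {\frac{6}{5}}, x = \frac{1}{3}. Verdict: none here - no I1-I6 shape fits x = \frac{1}{3} with lower {\frac{6}{5}}.

First insight: t_0 being \frac{11}{5}, (1)_k (prefactor 11/5) is k! itself.
Adjacent-term ratio: r(k) = \frac{1}{3} * (k-\frac{2}{3}) (k+\frac{11}{5}) / [(k+\frac{6}{5}) (k+1)] - rational in k. x = \frac{1}{3}; t_0 = \frac{11}{5}; negate the roots.


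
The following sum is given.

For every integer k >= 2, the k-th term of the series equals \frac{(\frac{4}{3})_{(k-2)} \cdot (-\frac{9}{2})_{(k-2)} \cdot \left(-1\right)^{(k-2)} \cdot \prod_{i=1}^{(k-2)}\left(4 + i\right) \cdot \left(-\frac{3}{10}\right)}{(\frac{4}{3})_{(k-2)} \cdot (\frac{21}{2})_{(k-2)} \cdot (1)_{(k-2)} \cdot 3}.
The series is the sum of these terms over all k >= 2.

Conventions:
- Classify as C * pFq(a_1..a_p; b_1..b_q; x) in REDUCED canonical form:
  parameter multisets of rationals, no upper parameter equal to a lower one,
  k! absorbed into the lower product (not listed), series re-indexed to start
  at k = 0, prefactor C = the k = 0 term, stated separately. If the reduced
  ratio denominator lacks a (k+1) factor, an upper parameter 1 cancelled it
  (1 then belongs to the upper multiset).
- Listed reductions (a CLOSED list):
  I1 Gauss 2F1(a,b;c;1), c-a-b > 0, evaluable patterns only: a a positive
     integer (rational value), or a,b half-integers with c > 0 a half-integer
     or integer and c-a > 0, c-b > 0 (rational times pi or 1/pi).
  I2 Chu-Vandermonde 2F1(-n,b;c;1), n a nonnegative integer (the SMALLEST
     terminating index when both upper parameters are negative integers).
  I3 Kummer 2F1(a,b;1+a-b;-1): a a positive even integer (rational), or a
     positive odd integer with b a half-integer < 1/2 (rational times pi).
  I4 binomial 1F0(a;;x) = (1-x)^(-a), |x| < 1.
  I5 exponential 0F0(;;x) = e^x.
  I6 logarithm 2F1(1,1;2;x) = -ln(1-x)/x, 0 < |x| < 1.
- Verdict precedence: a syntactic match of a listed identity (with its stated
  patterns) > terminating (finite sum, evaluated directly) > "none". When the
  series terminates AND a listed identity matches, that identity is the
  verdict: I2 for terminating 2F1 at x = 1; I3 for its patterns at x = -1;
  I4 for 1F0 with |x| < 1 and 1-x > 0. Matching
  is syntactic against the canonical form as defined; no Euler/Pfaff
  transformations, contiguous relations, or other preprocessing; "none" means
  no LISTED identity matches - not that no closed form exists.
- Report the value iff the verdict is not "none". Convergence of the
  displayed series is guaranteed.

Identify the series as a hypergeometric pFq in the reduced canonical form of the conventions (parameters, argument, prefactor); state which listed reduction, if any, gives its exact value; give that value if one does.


With C = -\frac{1}{10}: the canonical form is 2F1(-\frac{9}{2}, 5; \frac{21}{2}; -1). Verdict (x = -1): the Kummer evaluation I3 applies (x = -1; c = \frac{21}{2} equals 1+a-b for upper {-\frac{9}{2}, 5}: listed pattern). Its exact value is \left(-\frac{415701}{2097152}\right) \cdot \pi.

Key step: with t_0 = -\frac{1}{10}, the parameter 4/3 appears in both the upper and lower lists and cancels.
Ratio: r(k) = -1 * (k-\frac{9}{2}) (k+5) / [(k+\frac{21}{2}) (k+1)] - rational in k, leading ratio -1; with t_0 = -\frac{1}{10}, classification follows.


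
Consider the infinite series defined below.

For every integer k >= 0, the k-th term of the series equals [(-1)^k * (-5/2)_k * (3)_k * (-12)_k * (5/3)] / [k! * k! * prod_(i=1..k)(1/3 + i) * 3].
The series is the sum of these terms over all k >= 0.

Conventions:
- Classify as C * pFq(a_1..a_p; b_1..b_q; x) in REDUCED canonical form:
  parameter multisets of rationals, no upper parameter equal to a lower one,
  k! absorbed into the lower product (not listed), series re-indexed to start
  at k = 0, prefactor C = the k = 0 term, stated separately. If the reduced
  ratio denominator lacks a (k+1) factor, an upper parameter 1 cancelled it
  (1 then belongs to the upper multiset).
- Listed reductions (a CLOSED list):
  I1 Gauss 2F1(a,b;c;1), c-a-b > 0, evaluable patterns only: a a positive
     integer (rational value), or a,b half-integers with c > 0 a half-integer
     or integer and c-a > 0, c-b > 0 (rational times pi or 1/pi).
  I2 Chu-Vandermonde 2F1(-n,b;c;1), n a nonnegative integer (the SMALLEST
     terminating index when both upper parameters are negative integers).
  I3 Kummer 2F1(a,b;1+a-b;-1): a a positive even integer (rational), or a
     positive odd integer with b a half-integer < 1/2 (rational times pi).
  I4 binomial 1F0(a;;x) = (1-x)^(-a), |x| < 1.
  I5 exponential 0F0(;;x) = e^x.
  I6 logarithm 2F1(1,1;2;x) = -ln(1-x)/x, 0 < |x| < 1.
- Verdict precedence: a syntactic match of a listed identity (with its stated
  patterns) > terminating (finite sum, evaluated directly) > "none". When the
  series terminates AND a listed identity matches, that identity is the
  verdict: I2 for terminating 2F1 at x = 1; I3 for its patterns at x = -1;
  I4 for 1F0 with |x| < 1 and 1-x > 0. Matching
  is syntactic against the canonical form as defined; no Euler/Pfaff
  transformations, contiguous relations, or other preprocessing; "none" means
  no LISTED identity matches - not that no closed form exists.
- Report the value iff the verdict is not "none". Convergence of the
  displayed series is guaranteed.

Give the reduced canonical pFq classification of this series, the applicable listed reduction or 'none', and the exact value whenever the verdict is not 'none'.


First insight: with t_0 = 5/9, the constant factors (C = 5/9, x = -1) combine into one prefactor.
Adjacent-term ratio: r(k) = (-1) * (k-12) (k-5/2) (k+3) / [(k+1) (k+4/3) (k+1)] - poly over poly, x = (-1) from leading terms; C = 5/9 at k = 0.

This is 5/9 * 3F2(-12, -5/2, 3; 1, 4/3; -1) in reduced canonical form. Verdict: terminating - upper parameter -12 makes this a finite sum (last index 12), evaluated exactly. Its exact value is -38020241669608213/195792652468224.


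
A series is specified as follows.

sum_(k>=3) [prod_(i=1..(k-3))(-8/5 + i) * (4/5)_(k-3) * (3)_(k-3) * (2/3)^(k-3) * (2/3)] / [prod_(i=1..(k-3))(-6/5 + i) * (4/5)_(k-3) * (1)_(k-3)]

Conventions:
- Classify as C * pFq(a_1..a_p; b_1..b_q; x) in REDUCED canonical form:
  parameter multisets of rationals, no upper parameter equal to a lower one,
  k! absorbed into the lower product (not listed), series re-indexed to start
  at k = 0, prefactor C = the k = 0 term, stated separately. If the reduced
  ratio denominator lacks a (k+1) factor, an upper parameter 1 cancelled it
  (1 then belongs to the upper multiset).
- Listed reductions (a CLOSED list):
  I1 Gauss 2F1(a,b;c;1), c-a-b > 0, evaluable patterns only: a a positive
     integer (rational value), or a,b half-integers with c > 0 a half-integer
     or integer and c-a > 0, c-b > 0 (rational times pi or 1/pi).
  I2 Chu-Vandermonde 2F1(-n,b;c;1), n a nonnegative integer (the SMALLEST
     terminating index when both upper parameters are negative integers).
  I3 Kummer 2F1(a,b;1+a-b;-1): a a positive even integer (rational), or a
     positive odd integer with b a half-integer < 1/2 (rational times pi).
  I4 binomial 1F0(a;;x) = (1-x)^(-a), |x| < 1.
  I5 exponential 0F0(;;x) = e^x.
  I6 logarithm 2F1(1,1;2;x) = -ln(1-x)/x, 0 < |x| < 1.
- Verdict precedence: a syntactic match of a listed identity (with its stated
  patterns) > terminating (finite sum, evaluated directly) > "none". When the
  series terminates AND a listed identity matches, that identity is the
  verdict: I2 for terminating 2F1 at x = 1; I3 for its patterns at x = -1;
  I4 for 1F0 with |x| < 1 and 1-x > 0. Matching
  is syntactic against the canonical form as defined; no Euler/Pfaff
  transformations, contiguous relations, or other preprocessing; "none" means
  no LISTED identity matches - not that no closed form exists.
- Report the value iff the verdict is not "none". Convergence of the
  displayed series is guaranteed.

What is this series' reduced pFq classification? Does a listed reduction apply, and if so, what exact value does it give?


With C = 2/3: the canonical form is 2F1(-3/5, 3; -1/5; 2/3). Verdict: none. No listed pattern accepts 2F1(-3/5, 3; -1/5; 2/3).

First insight: t_0 being 2/3, the parameter 4/5 appears in both the upper and lower lists and cancels.
Ratio: r(k) = (2/3) * (k-3/5) (k+3) / [(k-1/5) (k+1)] - rational in k. x = (2/3); t_0 = 2/3; negate the roots.


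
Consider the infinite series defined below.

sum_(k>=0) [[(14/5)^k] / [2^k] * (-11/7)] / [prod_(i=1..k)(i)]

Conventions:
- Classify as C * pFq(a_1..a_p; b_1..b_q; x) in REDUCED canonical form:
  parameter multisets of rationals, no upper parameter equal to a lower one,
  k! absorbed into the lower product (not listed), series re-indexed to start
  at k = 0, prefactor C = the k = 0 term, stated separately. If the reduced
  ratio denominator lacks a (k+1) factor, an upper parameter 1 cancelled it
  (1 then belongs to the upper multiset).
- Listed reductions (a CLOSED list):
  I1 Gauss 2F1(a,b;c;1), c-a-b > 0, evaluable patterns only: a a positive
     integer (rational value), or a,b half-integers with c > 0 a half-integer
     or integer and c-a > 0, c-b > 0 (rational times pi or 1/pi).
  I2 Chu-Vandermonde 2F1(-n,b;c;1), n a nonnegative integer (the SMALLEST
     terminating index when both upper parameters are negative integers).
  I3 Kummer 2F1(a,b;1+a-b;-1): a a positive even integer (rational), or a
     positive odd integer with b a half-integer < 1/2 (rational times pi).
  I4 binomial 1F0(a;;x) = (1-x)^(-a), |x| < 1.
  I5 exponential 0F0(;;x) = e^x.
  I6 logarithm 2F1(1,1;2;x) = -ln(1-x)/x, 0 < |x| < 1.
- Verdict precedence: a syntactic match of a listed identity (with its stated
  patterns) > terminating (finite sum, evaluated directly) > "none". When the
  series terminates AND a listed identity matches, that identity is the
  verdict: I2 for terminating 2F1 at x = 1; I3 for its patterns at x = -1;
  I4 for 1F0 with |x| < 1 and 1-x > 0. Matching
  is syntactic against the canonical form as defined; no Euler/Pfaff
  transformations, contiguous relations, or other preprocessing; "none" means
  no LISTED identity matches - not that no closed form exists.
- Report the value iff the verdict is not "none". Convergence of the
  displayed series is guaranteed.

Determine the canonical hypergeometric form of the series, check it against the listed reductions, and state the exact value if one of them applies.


With C = -11/7: the canonical form is 0F0(-; -; 7/5). Verdict: exponential (I5) applies (the 0F0 exponential series at x = 7/5). Value: (-11/7) * e^(7/5).

First insight: t_0 being -11/7, the product of the first k integers (C = -11/7) is k!.
Step ratio: r(k) = (7/5) * 1 / [(k+1)] - rational in k. x = (7/5); t_0 = -11/7; negate the roots.


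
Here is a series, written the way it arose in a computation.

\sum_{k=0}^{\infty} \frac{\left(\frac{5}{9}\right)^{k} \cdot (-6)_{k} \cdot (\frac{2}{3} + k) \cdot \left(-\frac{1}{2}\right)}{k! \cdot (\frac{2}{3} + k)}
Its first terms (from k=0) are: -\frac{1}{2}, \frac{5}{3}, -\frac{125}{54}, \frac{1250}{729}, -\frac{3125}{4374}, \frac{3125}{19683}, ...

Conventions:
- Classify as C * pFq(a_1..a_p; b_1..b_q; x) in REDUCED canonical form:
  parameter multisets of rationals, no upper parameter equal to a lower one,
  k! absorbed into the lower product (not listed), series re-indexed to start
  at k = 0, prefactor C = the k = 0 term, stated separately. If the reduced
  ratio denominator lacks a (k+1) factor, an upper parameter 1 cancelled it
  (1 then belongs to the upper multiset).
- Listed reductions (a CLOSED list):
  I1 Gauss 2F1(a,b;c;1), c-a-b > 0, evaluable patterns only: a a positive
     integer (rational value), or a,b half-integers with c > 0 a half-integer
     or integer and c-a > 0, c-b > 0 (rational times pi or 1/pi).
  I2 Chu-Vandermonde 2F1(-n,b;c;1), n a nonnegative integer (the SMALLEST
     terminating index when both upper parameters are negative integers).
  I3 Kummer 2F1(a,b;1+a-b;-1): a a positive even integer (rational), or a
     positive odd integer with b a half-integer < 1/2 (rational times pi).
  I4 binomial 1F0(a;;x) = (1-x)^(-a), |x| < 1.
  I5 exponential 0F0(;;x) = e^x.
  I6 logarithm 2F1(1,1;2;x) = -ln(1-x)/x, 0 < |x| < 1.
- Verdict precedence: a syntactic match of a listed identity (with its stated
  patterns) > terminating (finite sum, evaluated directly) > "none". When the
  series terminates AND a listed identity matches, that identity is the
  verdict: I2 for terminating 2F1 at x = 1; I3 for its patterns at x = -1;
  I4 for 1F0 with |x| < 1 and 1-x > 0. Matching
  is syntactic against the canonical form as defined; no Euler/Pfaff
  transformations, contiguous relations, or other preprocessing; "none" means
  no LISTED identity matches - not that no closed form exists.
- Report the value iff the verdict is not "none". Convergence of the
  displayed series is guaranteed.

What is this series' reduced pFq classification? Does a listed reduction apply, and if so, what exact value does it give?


Prefactor -\frac{1}{2}, argument \frac{5}{9}: 1F0 with upper {-6} over lower {-}. Verdict at x = \frac{5}{9}: the binomial series (I4) matches (the 1F0 binomial series: exponent 6, x = \frac{5}{9}). Exact value: -\frac{2048}{531441}.

Structural cue: with t_0 = -\frac{1}{2}, the factor k + 2/3 cancels (top and bottom), leaving C = -1/2, x = 5/9.
Step ratio: r(k) = \frac{5}{9} * (k-6) / [(k+1)] ; factor over Q: parameters, x = \frac{5}{9}, and C = -\frac{1}{2}.
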